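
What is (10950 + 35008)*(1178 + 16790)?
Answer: 825773344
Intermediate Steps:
(10950 + 35008)*(1178 + 16790) = 45958*17968 = 825773344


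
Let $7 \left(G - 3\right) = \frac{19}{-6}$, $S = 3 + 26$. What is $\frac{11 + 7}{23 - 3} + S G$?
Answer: $\frac{7852}{105} \approx 74.781$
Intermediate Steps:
$S = 29$
$G = \frac{107}{42}$ ($G = 3 + \frac{19 \frac{1}{-6}}{7} = 3 + \frac{19 \left(- \frac{1}{6}\right)}{7} = 3 + \frac{1}{7} \left(- \frac{19}{6}\right) = 3 - \frac{19}{42} = \frac{107}{42} \approx 2.5476$)
$\frac{11 + 7}{23 - 3} + S G = \frac{11 + 7}{23 - 3} + 29 \cdot \frac{107}{42} = \frac{18}{20} + \frac{3103}{42} = 18 \cdot \frac{1}{20} + \frac{3103}{42} = \frac{9}{10} + \frac{3103}{42} = \frac{7852}{105}$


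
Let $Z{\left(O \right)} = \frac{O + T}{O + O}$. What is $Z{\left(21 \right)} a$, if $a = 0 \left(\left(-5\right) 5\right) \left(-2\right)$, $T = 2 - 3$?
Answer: $0$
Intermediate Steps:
$T = -1$ ($T = 2 - 3 = -1$)
$a = 0$ ($a = 0 \left(-25\right) \left(-2\right) = 0 \left(-2\right) = 0$)
$Z{\left(O \right)} = \frac{-1 + O}{2 O}$ ($Z{\left(O \right)} = \frac{O - 1}{O + O} = \frac{-1 + O}{2 O}$)
$Z{\left(21 \right)} a = \frac{-1 + 21}{2 \cdot 21} \cdot 0 = \frac{1}{2} \cdot \frac{1}{21} \cdot 20 \cdot 0 = \frac{10}{21} \cdot 0 = 0$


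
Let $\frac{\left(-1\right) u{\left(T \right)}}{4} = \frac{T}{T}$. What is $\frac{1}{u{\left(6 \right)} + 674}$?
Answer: $\frac{1}{670} \approx 0.0014925$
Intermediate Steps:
$u{\left(T \right)} = -4$ ($u{\left(T \right)} = - 4 \frac{T}{T} = \left(-4\right) 1 = -4$)
$\frac{1}{u{\left(6 \right)} + 674} = \frac{1}{-4 + 674} = \frac{1}{670}$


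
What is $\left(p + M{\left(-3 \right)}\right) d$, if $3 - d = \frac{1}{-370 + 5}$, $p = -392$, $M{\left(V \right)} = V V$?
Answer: $- \frac{419768}{365} \approx -1150.0$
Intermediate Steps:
$M{\left(V \right)} = V^{2}$
$d = \frac{1096}{365}$ ($d = 3 - \frac{1}{-370 + 5} = 3 - \frac{1}{-365} = 3 - - \frac{1}{365} = 3 + \frac{1}{365} = \frac{1096}{365} \approx 3.0027$)
$\left(p + M{\left(-3 \right)}\right) d = \left(-392 + \left(-3\right)^{2}\right) \frac{1096}{365} = \left(-392 + 9\right) \frac{1096}{365} = \left(-383\right) \frac{1096}{365} = - \frac{419768}{365}$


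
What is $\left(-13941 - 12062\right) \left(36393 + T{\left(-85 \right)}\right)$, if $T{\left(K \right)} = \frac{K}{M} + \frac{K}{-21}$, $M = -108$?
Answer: $- \frac{715518388289}{756} \approx -9.4645 \cdot 10^{8}$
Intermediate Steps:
$T{\left(K \right)} = - \frac{43 K}{756}$ ($T{\left(K \right)} = \frac{K}{-108} + \frac{K}{-21} = K \left(- \frac{1}{108}\right) + K \left(- \frac{1}{21}\right) = - \frac{K}{108} - \frac{K}{21} = - \frac{43 K}{756}$)
$\left(-13941 - 12062\right) \left(36393 + T{\left(-85 \right)}\right) = \left(-13941 - 12062\right) \left(36393 - - \frac{3655}{756}\right) = - 26003 \left(36393 + \frac{3655}{756}\right) = \left(-26003\right) \frac{27516763}{756} = - \frac{715518388289}{756}$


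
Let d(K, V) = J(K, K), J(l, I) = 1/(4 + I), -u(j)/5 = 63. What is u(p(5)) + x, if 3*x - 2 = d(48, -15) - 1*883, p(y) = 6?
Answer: -94951/156 ≈ -608.66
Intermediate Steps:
u(j) = -315 (u(j) = -5*63 = -315)
d(K, V) = 1/(4 + K)
x = -45811/156 (x = ⅔ + (1/(4 + 48) - 1*883)/3 = ⅔ + (1/52 - 883)/3 = ⅔ + (⅓)*(-45915/52) = ⅔ - 15305/52 = -45811/156 ≈ -293.66)
u(p(5)) + x = -315 - 45811/156 = -94951/156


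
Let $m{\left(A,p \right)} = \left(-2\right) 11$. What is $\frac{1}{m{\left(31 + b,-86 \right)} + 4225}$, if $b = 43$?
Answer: $\frac{1}{4203} \approx 0.00023793$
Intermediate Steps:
$m{\left(A,p \right)} = -22$
$\frac{1}{m{\left(31 + b,-86 \right)} + 4225} = \frac{1}{-22 + 4225} = \frac{1}{4203}$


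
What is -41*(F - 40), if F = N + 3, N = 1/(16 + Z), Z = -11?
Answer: 7544/5 ≈ 1508.8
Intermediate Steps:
N = ⅕ (N = 1/(16 - 11) = 1/5 = ⅕ ≈ 0.20000)
F = 16/5 (F = ⅕ + 3 = 16/5 ≈ 3.2000)
-41*(F - 40) = -41*(16/5 - 40) = -41*(-184/5) = 7544/5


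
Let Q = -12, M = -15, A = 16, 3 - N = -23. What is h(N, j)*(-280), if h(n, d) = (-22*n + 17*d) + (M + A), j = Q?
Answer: 217000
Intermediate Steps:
N = 26 (N = 3 - 1*(-23) = 3 + 23 = 26)
j = -12
h(n, d) = 1 - 22*n + 17*d (h(n, d) = (-22*n + 17*d) + (-15 + 16) = (-22*n + 17*d) + 1 = 1 - 22*n + 17*d)
h(N, j)*(-280) = (1 - 22*26 + 17*(-12))*(-280) = (1 - 572 - 204)*(-280) = -775*(-280) = 217000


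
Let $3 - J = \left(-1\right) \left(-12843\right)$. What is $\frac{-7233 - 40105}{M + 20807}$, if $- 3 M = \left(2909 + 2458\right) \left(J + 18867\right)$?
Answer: $\frac{23669}{5380748} \approx 0.0043988$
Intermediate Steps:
$J = -12840$ ($J = 3 - \left(-1\right) \left(-12843\right) = 3 - 12843 = -12840$)
$M = -10782303$ ($M = - \frac{\left(2909 + 2458\right) \left(-12840 + 18867\right)}{3} = - \frac{5367 \cdot 6027}{3} = \left(- \frac{1}{3}\right) 32346909 = -10782303$)
$\frac{-7233 - 40105}{M + 20807} = \frac{-7233 - 40105}{-10782303 + 20807} = - \frac{47338}{-10761496} = \left(-47338\right) \left(- \frac{1}{10761496}\right) = \frac{23669}{5380748}$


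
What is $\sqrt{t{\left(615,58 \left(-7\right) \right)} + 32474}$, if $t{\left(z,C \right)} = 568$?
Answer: $\sqrt{33042} \approx 181.77$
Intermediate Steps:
$\sqrt{t{\left(615,58 \left(-7\right) \right)} + 32474} = \sqrt{568 + 32474} = \sqrt{33042}$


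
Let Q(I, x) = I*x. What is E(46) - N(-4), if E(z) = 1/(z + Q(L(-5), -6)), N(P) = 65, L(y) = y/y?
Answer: -2599/40 ≈ -64.975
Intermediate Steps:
L(y) = 1
E(z) = 1/(-6 + z) (E(z) = 1/(z + 1*(-6)) = 1/(z - 6) = 1/(-6 + z))
E(46) - N(-4) = 1/(-6 + 46) - 1*65 = 1/40 - 65 = -2599/40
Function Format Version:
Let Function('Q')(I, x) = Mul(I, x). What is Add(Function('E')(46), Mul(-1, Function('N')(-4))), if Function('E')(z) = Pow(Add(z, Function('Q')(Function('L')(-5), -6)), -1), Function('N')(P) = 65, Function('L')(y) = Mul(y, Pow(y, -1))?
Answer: Rational(-2599, 40) ≈ -64.975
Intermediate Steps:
Function('L')(y) = 1
Function('E')(z) = Pow(Add(-6, z), -1) (Function('E')(z) = Pow(Add(z, Mul(1, -6)), -1) = Pow(Add(z, -6), -1) = Pow(Add(-6, z), -1))
Add(Function('E')(46), Mul(-1, Function('N')(-4))) = Add(Pow(Add(-6, 46), -1), Mul(-1, 65)) = Add(Pow(40, -1), -65) = Add(Rational(1, 40), -65) = Rational(-2599, 40)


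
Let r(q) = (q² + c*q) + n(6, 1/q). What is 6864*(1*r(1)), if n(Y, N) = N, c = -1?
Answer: 6864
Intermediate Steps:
r(q) = 1/q + q² - q (r(q) = (q² - q) + 1/q = 1/q + q² - q)
6864*(1*r(1)) = 6864*(1*(1/1 + 1² - 1*1)) = 6864*(1*(1 + 1 - 1)) = 6864*(1*1) = 6864*1 = 6864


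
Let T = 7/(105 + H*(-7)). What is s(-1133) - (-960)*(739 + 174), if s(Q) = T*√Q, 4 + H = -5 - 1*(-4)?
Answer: 876480 + I*√1133/20 ≈ 8.7648e+5 + 1.683*I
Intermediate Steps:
H = -5 (H = -4 + (-5 - 1*(-4)) = -4 + (-5 + 4) = -4 - 1 = -5)
T = 1/20 (T = 7/(105 - 5*(-7)) = 7/(105 + 35) = 7/140 = (1/140)*7 = 1/20 ≈ 0.050000)
s(Q) = √Q/20
s(-1133) - (-960)*(739 + 174) = √(-1133)/20 - (-960)*(739 + 174) = (I*√1133)/20 - (-960)*913 = I*√1133/20 - 1*(-876480) = I*√1133/20 + 876480 = 876480 + I*√1133/20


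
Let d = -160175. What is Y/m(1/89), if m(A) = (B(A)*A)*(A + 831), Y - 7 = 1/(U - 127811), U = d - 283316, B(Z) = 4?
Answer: 31676974073/169013983680 ≈ 0.18742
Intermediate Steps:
U = -443491 (U = -160175 - 283316 = -443491)
Y = 3999113/571302 (Y = 7 + 1/(-443491 - 127811) = 7 + 1/(-571302) = 7 - 1/571302 = 3999113/571302 ≈ 7.0000)
m(A) = 4*A*(831 + A) (m(A) = (4*A)*(A + 831) = (4*A)*(831 + A) = 4*A*(831 + A))
Y/m(1/89) = 3999113/(571302*((4*(831 + 1/89)/89))) = 3999113/(571302*((4*(1/89)*(831 + 1/89)))) = 3999113/(571302*((4*(1/89)*(73960/89)))) = 3999113/(571302*(295840/7921)) = (3999113/571302)*(7921/295840) = 31676974073/169013983680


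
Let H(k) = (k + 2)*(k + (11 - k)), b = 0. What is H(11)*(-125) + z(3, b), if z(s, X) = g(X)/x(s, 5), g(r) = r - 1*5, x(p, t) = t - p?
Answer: -35755/2 ≈ -17878.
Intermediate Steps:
g(r) = -5 + r (g(r) = r - 5 = -5 + r)
H(k) = 22 + 11*k (H(k) = (2 + k)*11 = 22 + 11*k)
z(s, X) = (-5 + X)/(5 - s)
H(11)*(-125) + z(3, b) = (22 + 11*11)*(-125) + (5 - 1*0)/(-5 + 3) = (22 + 121)*(-125) + (5 + 0)/(-2) = 143*(-125) - 1/2*5 = -17875 - 5/2 = -35755/2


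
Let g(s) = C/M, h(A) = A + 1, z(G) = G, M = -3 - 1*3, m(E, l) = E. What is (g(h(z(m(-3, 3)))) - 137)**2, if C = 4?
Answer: 170569/9 ≈ 18952.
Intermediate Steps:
M = -6 (M = -3 - 3 = -6)
h(A) = 1 + A
g(s) = -2/3 (g(s) = 4/(-6) = 4*(-1/6) = -2/3)
(g(h(z(m(-3, 3)))) - 137)**2 = (-2/3 - 137)**2 = (-413/3)**2 = 170569/9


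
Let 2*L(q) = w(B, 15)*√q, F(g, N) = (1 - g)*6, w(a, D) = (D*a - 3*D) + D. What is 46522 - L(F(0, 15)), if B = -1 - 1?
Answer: 46522 + 30*√6 ≈ 46596.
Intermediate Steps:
B = -2
w(a, D) = -2*D + D*a (w(a, D) = (-3*D + D*a) + D = -2*D + D*a)
F(g, N) = 6 - 6*g
L(q) = -30*√q (L(q) = ((15*(-2 - 2))*√q)/2 = ((15*(-4))*√q)/2 = (-60*√q)/2 = -30*√q)
46522 - L(F(0, 15)) = 46522 - (-30)*√(6 - 6*0) = 46522 - (-30)*√(6 + 0) = 46522 - (-30)*√6 = 46522 + 30*√6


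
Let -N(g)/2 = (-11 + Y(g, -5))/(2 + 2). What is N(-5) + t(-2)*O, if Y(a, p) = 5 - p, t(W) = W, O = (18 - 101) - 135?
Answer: 873/2 ≈ 436.50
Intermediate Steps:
O = -218 (O = -83 - 135 = -218)
N(g) = ½ (N(g) = -2*(-11 + (5 - 1*(-5)))/(2 + 2) = -2*(-11 + (5 + 5))/4 = -2*(-11 + 10)/4 = -(-2)/4 = -2*(-¼) = ½)
N(-5) + t(-2)*O = ½ - 2*(-218) = ½ + 436 = 873/2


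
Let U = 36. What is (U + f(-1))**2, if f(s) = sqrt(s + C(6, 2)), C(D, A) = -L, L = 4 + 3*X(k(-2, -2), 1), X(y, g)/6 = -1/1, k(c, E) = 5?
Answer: (36 + sqrt(13))**2 ≈ 1568.6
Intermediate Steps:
X(y, g) = -6 (X(y, g) = 6*(-1/1) = 6*(-1*1) = 6*(-1) = -6)
L = -14 (L = 4 + 3*(-6) = 4 - 18 = -14)
C(D, A) = 14 (C(D, A) = -1*(-14) = 14)
f(s) = sqrt(14 + s) (f(s) = sqrt(s + 14) = sqrt(14 + s))
(U + f(-1))**2 = (36 + sqrt(14 - 1))**2 = (36 + sqrt(13))**2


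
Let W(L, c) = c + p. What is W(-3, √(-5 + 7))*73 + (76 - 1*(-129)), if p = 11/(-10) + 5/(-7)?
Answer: 5079/70 + 73*√2 ≈ 175.79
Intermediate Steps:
p = -127/70 (p = 11*(-⅒) + 5*(-⅐) = -11/10 - 5/7 = -127/70 ≈ -1.8143)
W(L, c) = -127/70 + c (W(L, c) = c - 127/70 = -127/70 + c)
W(-3, √(-5 + 7))*73 + (76 - 1*(-129)) = (-127/70 + √(-5 + 7))*73 + (76 - 1*(-129)) = (-127/70 + √2)*73 + (76 + 129) = (-9271/70 + 73*√2) + 205 = 5079/70 + 73*√2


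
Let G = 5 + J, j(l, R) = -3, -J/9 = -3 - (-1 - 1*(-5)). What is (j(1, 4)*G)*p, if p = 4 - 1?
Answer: -612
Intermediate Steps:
p = 3
J = 63 (J = -9*(-3 - (-1 - 1*(-5))) = -9*(-3 - (-1 + 5)) = -9*(-3 - 1*4) = -9*(-3 - 4) = -9*(-7) = 63)
G = 68 (G = 5 + 63 = 68)
(j(1, 4)*G)*p = -3*68*3 = -204*3 = -612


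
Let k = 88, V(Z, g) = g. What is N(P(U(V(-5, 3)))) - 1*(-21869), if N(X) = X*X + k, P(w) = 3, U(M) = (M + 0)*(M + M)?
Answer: 21966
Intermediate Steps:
U(M) = 2*M**2 (U(M) = M*(2*M) = 2*M**2)
N(X) = 88 + X**2 (N(X) = X*X + 88 = X**2 + 88 = 88 + X**2)
N(P(U(V(-5, 3)))) - 1*(-21869) = (88 + 3**2) - 1*(-21869) = (88 + 9) + 21869 = 97 + 21869 = 21966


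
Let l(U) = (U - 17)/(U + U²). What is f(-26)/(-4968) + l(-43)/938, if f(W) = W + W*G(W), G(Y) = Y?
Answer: -45892345/350663796 ≈ -0.13087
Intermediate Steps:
l(U) = (-17 + U)/(U + U²)
f(W) = W + W² (f(W) = W + W*W = W + W²)
f(-26)/(-4968) + l(-43)/938 = -26*(1 - 26)/(-4968) + ((-17 - 43)/((-43)*(1 - 43)))/938 = -26*(-25)*(-1/4968) - 1/43*(-60)/(-42)*(1/938) = 650*(-1/4968) - 1/43*(-1/42)*(-60)*(1/938) = -325/2484 - 10/301*1/938 = -325/2484 - 5/141169 = -45892345/350663796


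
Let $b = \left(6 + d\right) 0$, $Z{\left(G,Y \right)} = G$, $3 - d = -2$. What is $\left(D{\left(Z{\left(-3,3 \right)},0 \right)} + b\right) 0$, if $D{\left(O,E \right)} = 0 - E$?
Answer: $0$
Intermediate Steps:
$d = 5$ ($d = 3 - -2 = 3 + 2 = 5$)
$b = 0$ ($b = \left(6 + 5\right) 0 = 11 \cdot 0 = 0$)
$D{\left(O,E \right)} = - E$
$\left(D{\left(Z{\left(-3,3 \right)},0 \right)} + b\right) 0 = \left(\left(-1\right) 0 + 0\right) 0 = \left(0 + 0\right) 0 = 0 \cdot 0 = 0$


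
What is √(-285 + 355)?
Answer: √70 ≈ 8.3666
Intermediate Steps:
√(-285 + 355) = √70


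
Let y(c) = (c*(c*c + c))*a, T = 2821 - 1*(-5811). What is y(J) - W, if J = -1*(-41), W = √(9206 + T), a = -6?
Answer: -423612 - 3*√1982 ≈ -4.2375e+5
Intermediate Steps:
T = 8632 (T = 2821 + 5811 = 8632)
W = 3*√1982 (W = √(9206 + 8632) = √17838 = 3*√1982 ≈ 133.56)
J = 41
y(c) = -6*c*(c + c²) (y(c) = (c*(c*c + c))*(-6) = (c*(c² + c))*(-6) = (c*(c + c²))*(-6) = -6*c*(c + c²))
y(J) - W = 6*41²*(-1 - 1*41) - 3*√1982 = 6*1681*(-1 - 41) - 3*√1982 = 6*1681*(-42) - 3*√1982 = -423612 - 3*√1982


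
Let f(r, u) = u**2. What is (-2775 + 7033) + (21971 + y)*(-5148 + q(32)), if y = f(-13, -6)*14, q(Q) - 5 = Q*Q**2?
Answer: 620876133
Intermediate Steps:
q(Q) = 5 + Q**3 (q(Q) = 5 + Q*Q**2 = 5 + Q**3)
y = 504 (y = (-6)**2*14 = 36*14 = 504)
(-2775 + 7033) + (21971 + y)*(-5148 + q(32)) = (-2775 + 7033) + (21971 + 504)*(-5148 + (5 + 32**3)) = 4258 + 22475*(-5148 + (5 + 32768)) = 4258 + 22475*(-5148 + 32773) = 4258 + 22475*27625 = 4258 + 620871875 = 620876133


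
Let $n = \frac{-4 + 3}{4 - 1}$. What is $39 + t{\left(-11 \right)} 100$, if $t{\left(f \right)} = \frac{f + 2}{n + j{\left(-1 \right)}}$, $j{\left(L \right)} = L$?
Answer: $714$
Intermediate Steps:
$n = - \frac{1}{3} \approx -0.33333$
$t{\left(f \right)} = - \frac{3}{2} - \frac{3 f}{4}$ ($t{\left(f \right)} = \frac{f + 2}{- \frac{1}{3} - 1} = \frac{2 + f}{- \frac{4}{3}} = \left(2 + f\right) \left(- \frac{3}{4}\right) = - \frac{3}{2} - \frac{3 f}{4}$)
$39 + t{\left(-11 \right)} 100 = 39 + \left(- \frac{3}{2} - - \frac{33}{4}\right) 100 = 39 + \left(- \frac{3}{2} + \frac{33}{4}\right) 100 = 39 + \frac{27}{4} \cdot 100 = 39 + 675 = 714$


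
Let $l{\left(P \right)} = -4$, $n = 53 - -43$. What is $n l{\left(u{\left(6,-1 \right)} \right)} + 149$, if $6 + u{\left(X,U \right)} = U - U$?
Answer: $-235$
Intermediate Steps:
$u{\left(X,U \right)} = -6$ ($u{\left(X,U \right)} = -6 + \left(U - U\right) = -6 + 0 = -6$)
$n = 96$ ($n = 53 + 43 = 96$)
$n l{\left(u{\left(6,-1 \right)} \right)} + 149 = 96 \left(-4\right) + 149 = -384 + 149 = -235$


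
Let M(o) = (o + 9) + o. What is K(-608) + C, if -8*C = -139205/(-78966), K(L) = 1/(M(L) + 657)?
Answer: -38597239/173725200 ≈ -0.22217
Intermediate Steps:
M(o) = 9 + 2*o (M(o) = (9 + o) + o = 9 + 2*o)
K(L) = 1/(666 + 2*L) (K(L) = 1/((9 + 2*L) + 657) = 1/(666 + 2*L))
C = -139205/631728 (C = -(-139205)/(8*(-78966)) = -(-139205)*(-1)/(8*78966) = -⅛*139205/78966 = -139205/631728 ≈ -0.22036)
K(-608) + C = 1/(2*(333 - 608)) - 139205/631728 = (½)/(-275) - 139205/631728 = (½)*(-1/275) - 139205/631728 = -1/550 - 139205/631728 = -38597239/173725200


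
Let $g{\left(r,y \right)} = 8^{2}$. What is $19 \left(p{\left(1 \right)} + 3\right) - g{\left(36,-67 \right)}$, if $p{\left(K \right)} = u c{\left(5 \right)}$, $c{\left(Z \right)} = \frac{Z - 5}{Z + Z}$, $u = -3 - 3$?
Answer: $-7$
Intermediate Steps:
$u = -6$ ($u = -3 - 3 = -6$)
$c{\left(Z \right)} = \frac{-5 + Z}{2 Z}$
$p{\left(K \right)} = 0$ ($p{\left(K \right)} = - 6 \frac{-5 + 5}{2 \cdot 5} = - 6 \cdot \frac{1}{2} \cdot \frac{1}{5} \cdot 0 = \left(-6\right) 0 = 0$)
$g{\left(r,y \right)} = 64$
$19 \left(p{\left(1 \right)} + 3\right) - g{\left(36,-67 \right)} = 19 \left(0 + 3\right) - 64 = 19 \cdot 3 - 64 = 57 - 64 = -7$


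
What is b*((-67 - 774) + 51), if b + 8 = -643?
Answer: 514290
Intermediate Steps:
b = -651 (b = -8 - 643 = -651)
b*((-67 - 774) + 51) = -651*((-67 - 774) + 51) = -651*(-841 + 51) = -651*(-790) = 514290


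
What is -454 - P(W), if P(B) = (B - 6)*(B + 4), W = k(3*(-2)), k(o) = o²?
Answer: -1654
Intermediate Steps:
W = 36 (W = (3*(-2))² = (-6)² = 36)
P(B) = (-6 + B)*(4 + B)
-454 - P(W) = -454 - (-24 + 36² - 2*36) = -454 - (-24 + 1296 - 72) = -454 - 1*1200 = -454 - 1200 = -1654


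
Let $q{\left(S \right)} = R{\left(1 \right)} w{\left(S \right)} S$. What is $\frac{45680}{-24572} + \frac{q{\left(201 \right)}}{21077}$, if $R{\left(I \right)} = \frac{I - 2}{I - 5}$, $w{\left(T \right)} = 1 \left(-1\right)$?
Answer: $- \frac{964032103}{517904044} \approx -1.8614$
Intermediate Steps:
$w{\left(T \right)} = -1$
$R{\left(I \right)} = \frac{-2 + I}{-5 + I}$
$q{\left(S \right)} = - \frac{S}{4}$ ($q{\left(S \right)} = \frac{-2 + 1}{-5 + 1} \left(-1\right) S = \frac{1}{-4} \left(-1\right) \left(-1\right) S = \left(- \frac{1}{4}\right) \left(-1\right) \left(-1\right) S = \frac{1}{4} \left(-1\right) S = - \frac{S}{4}$)
$\frac{45680}{-24572} + \frac{q{\left(201 \right)}}{21077} = \frac{45680}{-24572} + \frac{\left(- \frac{1}{4}\right) 201}{21077} = 45680 \left(- \frac{1}{24572}\right) - \frac{201}{84308} = - \frac{11420}{6143} - \frac{201}{84308} = - \frac{964032103}{517904044}$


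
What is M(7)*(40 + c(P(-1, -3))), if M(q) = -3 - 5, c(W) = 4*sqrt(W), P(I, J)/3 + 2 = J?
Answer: -320 - 32*I*sqrt(15) ≈ -320.0 - 123.94*I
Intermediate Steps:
P(I, J) = -6 + 3*J
M(q) = -8
M(7)*(40 + c(P(-1, -3))) = -8*(40 + 4*sqrt(-6 + 3*(-3))) = -8*(40 + 4*sqrt(-6 - 9)) = -8*(40 + 4*sqrt(-15)) = -8*(40 + 4*(I*sqrt(15))) = -8*(40 + 4*I*sqrt(15)) = -320 - 32*I*sqrt(15)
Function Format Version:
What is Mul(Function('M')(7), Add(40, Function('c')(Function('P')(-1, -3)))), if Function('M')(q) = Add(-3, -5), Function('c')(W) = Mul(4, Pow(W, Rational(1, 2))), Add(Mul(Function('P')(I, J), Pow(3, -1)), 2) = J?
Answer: Add(-320, Mul(-32, I, Pow(15, Rational(1, 2)))) ≈ Add(-320.00, Mul(-123.94, I))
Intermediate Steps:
Function('P')(I, J) = Add(-6, Mul(3, J))
Function('M')(q) = -8
Mul(Function('M')(7), Add(40, Function('c')(Function('P')(-1, -3)))) = Mul(-8, Add(40, Mul(4, Pow(Add(-6, Mul(3, -3)), Rational(1, 2))))) = Mul(-8, Add(40, Mul(4, Pow(Add(-6, -9), Rational(1, 2))))) = Mul(-8, Add(40, Mul(4, Pow(-15, Rational(1, 2))))) = Mul(-8, Add(40, Mul(4, Mul(I, Pow(15, Rational(1, 2)))))) = Mul(-8, Add(40, Mul(4, I, Pow(15, Rational(1, 2))))) = Add(-320, Mul(-32, I, Pow(15, Rational(1, 2))))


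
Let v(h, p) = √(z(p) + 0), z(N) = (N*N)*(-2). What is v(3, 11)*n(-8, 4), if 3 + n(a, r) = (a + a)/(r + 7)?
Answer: -49*I*√2 ≈ -69.297*I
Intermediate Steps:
n(a, r) = -3 + 2*a/(7 + r) (n(a, r) = -3 + (a + a)/(r + 7) = -3 + (2*a)/(7 + r) = -3 + 2*a/(7 + r))
z(N) = -2*N² (z(N) = N²*(-2) = -2*N²)
v(h, p) = √2*√(-p²) (v(h, p) = √(-2*p² + 0) = √(-2*p²) = √2*√(-p²))
v(3, 11)*n(-8, 4) = (√2*√(-1*11²))*((-21 - 3*4 + 2*(-8))/(7 + 4)) = (√2*√(-1*121))*((-21 - 12 - 16)/11) = (√2*√(-121))*((1/11)*(-49)) = (√2*(11*I))*(-49/11) = (11*I*√2)*(-49/11) = -49*I*√2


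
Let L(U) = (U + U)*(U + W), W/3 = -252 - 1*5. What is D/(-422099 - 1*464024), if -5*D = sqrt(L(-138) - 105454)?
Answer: sqrt(145430)/4430615 ≈ 8.6072e-5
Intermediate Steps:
W = -771 (W = 3*(-252 - 1*5) = 3*(-252 - 5) = 3*(-257) = -771)
L(U) = 2*U*(-771 + U) (L(U) = (U + U)*(U - 771) = (2*U)*(-771 + U) = 2*U*(-771 + U))
D = -sqrt(145430)/5 (D = -sqrt(2*(-138)*(-771 - 138) - 105454)/5 = -sqrt(2*(-138)*(-909) - 105454)/5 = -sqrt(250884 - 105454)/5 = -sqrt(145430)/5 ≈ -76.271)
D/(-422099 - 1*464024) = (-sqrt(145430)/5)/(-422099 - 1*464024) = (-sqrt(145430)/5)/(-422099 - 464024) = -sqrt(145430)/5/(-886123) = -sqrt(145430)/5*(-1/886123) = sqrt(145430)/4430615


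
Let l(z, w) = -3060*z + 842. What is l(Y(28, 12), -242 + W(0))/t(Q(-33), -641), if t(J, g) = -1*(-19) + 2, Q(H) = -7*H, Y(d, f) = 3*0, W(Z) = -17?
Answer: 842/21 ≈ 40.095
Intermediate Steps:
Y(d, f) = 0
t(J, g) = 21 (t(J, g) = 19 + 2 = 21)
l(z, w) = 842 - 3060*z
l(Y(28, 12), -242 + W(0))/t(Q(-33), -641) = (842 - 3060*0)/21 = (842 + 0)*(1/21) = 842*(1/21) = 842/21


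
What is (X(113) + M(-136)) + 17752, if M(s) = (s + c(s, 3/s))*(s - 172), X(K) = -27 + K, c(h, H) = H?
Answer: 2030915/34 ≈ 59733.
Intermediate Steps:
M(s) = (-172 + s)*(s + 3/s) (M(s) = (s + 3/s)*(s - 172) = (s + 3/s)*(-172 + s) = (-172 + s)*(s + 3/s))
(X(113) + M(-136)) + 17752 = ((-27 + 113) + (3 + (-136)² - 516/(-136) - 172*(-136))) + 17752 = (86 + (3 + 18496 - 516*(-1/136) + 23392)) + 17752 = (86 + (3 + 18496 + 129/34 + 23392)) + 17752 = (86 + 1424423/34) + 17752 = 1427347/34 + 17752 = 2030915/34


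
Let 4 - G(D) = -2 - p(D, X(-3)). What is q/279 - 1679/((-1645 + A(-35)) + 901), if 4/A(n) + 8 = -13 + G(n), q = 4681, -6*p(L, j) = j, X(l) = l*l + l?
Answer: 509971/26793 ≈ 19.034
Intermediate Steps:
X(l) = l + l² (X(l) = l² + l = l + l²)
p(L, j) = -j/6
G(D) = 5 (G(D) = 4 - (-2 - (-1)*(-3*(1 - 3))/6) = 4 - (-2 - (-1)*(-3*(-2))/6) = 4 - (-2 - (-1)*6/6) = 4 - (-2 - 1*(-1)) = 4 - (-2 + 1) = 4 - 1*(-1) = 4 + 1 = 5)
A(n) = -¼ (A(n) = 4/(-8 + (-13 + 5)) = 4/(-8 - 8) = 4/(-16) = 4*(-1/16) = -¼)
q/279 - 1679/((-1645 + A(-35)) + 901) = 4681/279 - 1679/((-1645 - ¼) + 901) = 4681*(1/279) - 1679/(-6581/4 + 901) = 151/9 - 1679/(-2977/4) = 151/9 - 1679*(-4/2977) = 151/9 + 6716/2977 = 509971/26793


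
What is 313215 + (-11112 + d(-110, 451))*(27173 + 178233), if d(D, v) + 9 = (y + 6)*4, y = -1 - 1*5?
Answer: -2284006911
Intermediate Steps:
y = -6 (y = -1 - 5 = -6)
d(D, v) = -9 (d(D, v) = -9 + (-6 + 6)*4 = -9 + 0*4 = -9 + 0 = -9)
313215 + (-11112 + d(-110, 451))*(27173 + 178233) = 313215 + (-11112 - 9)*(27173 + 178233) = 313215 - 11121*205406 = 313215 - 2284320126 = -2284006911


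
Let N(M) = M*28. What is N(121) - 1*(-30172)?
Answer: 33560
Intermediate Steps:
N(M) = 28*M
N(121) - 1*(-30172) = 28*121 - 1*(-30172) = 3388 + 30172 = 33560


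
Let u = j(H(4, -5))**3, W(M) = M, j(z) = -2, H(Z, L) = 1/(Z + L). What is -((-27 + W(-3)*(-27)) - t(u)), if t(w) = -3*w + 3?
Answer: -27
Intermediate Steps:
H(Z, L) = 1/(L + Z)
u = -8 (u = (-2)**3 = -8)
t(w) = 3 - 3*w
-((-27 + W(-3)*(-27)) - t(u)) = -((-27 - 3*(-27)) - (3 - 3*(-8))) = -((-27 + 81) - (3 + 24)) = -(54 - 1*27) = -(54 - 27) = -1*27 = -27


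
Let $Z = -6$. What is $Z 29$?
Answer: $-174$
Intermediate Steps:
$Z 29 = \left(-6\right) 29 = -174$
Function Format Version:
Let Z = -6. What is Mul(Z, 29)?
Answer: -174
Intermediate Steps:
Mul(Z, 29) = Mul(-6, 29) = -174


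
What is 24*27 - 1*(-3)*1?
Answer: 651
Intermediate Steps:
24*27 - 1*(-3)*1 = 648 + 3*1 = 648 + 3 = 651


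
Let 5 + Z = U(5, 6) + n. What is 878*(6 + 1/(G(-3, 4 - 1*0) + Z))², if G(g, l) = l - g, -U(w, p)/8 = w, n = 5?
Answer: 34074302/1089 ≈ 31290.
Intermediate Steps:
U(w, p) = -8*w
Z = -40 (Z = -5 + (-8*5 + 5) = -5 + (-40 + 5) = -5 - 35 = -40)
878*(6 + 1/(G(-3, 4 - 1*0) + Z))² = 878*(6 + 1/(((4 - 1*0) - 1*(-3)) - 40))² = 878*(6 + 1/(((4 + 0) + 3) - 40))² = 878*(6 + 1/((4 + 3) - 40))² = 878*(6 + 1/(7 - 40))² = 878*(6 + 1/(-33))² = 878*(6 - 1/33)² = 878*(197/33)² = 878*(38809/1089) = 34074302/1089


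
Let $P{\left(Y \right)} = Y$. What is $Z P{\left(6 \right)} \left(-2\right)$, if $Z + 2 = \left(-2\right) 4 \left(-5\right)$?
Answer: $-456$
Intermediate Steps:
$Z = 38$ ($Z = -2 + \left(-2\right) 4 \left(-5\right) = -2 - -40 = -2 + 40 = 38$)
$Z P{\left(6 \right)} \left(-2\right) = 38 \cdot 6 \left(-2\right) = 228 \left(-2\right) = -456$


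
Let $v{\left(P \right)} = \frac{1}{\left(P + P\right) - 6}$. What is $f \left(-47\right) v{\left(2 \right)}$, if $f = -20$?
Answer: $-470$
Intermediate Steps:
$v{\left(P \right)} = \frac{1}{-6 + 2 P}$ ($v{\left(P \right)} = \frac{1}{2 P - 6} = \frac{1}{-6 + 2 P}$)
$f \left(-47\right) v{\left(2 \right)} = \left(-20\right) \left(-47\right) \frac{1}{2 \left(-3 + 2\right)} = 940 \frac{1}{2 \left(-1\right)} = 940 \cdot \frac{1}{2} \left(-1\right) = 940 \left(- \frac{1}{2}\right) = -470$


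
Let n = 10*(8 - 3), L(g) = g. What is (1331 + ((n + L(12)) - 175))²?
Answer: 1483524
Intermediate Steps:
n = 50 (n = 10*5 = 50)
(1331 + ((n + L(12)) - 175))² = (1331 + ((50 + 12) - 175))² = (1331 + (62 - 175))² = (1331 - 113)² = 1218² = 1483524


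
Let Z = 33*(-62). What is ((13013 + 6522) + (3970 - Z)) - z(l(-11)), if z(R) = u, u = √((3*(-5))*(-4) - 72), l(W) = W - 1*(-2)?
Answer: 25551 - 2*I*√3 ≈ 25551.0 - 3.4641*I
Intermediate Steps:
l(W) = 2 + W (l(W) = W + 2 = 2 + W)
u = 2*I*√3 (u = √(-15*(-4) - 72) = √(60 - 72) = √(-12) = 2*I*√3 ≈ 3.4641*I)
Z = -2046
z(R) = 2*I*√3
((13013 + 6522) + (3970 - Z)) - z(l(-11)) = ((13013 + 6522) + (3970 - 1*(-2046))) - 2*I*√3 = (19535 + (3970 + 2046)) - 2*I*√3 = (19535 + 6016) - 2*I*√3 = 25551 - 2*I*√3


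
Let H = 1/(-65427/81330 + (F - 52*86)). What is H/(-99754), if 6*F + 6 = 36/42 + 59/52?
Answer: 14802060/6605371554982001 ≈ 2.2409e-9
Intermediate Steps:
F = -1459/2184 (F = -1 + (36/42 + 59/52)/6 = -1 + (36*(1/42) + 59*(1/52))/6 = -1 + (6/7 + 59/52)/6 = -1 + (1/6)*(725/364) = -1 + 725/2184 = -1459/2184 ≈ -0.66804)
H = -29604120/132433216813 (H = 1/(-65427/81330 + (-1459/2184 - 52*86)) = 1/(-65427*1/81330 + (-1459/2184 - 4472)) = 1/(-21809/27110 - 9768307/2184) = 1/(-132433216813/29604120) = -29604120/132433216813 ≈ -0.00022354)
H/(-99754) = -29604120/132433216813/(-99754) = -29604120/132433216813*(-1/99754) = 14802060/6605371554982001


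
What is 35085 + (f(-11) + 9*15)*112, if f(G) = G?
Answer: 48973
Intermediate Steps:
35085 + (f(-11) + 9*15)*112 = 35085 + (-11 + 9*15)*112 = 35085 + (-11 + 135)*112 = 35085 + 124*112 = 35085 + 13888 = 48973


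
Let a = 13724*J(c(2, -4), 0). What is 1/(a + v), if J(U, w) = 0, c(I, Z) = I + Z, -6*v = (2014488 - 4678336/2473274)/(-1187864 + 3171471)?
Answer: -7359005428977/1245594028844 ≈ -5.9080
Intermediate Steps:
v = -1245594028844/7359005428977 (v = -(2014488 - 4678336/2473274)/(6*(-1187864 + 3171471)) = -(2014488 - 4678336*1/2473274)/(6*1983607) = -(2014488 - 2339168/1236637)/(6*1983607) = -1245594028844/(3709911*1983607) = -1/6*2491188057688/2453001809659 = -1245594028844/7359005428977 ≈ -0.16926)
a = 0 (a = 13724*0 = 0)
1/(a + v) = 1/(0 - 1245594028844/7359005428977) = 1/(-1245594028844/7359005428977) = -7359005428977/1245594028844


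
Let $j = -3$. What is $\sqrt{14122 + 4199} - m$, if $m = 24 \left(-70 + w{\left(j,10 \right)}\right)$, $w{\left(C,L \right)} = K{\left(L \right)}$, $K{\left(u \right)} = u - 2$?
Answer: $1488 + \sqrt{18321} \approx 1623.4$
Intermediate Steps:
$K{\left(u \right)} = -2 + u$ ($K{\left(u \right)} = u - 2 = -2 + u$)
$w{\left(C,L \right)} = -2 + L$
$m = -1488$ ($m = 24 \left(-70 + \left(-2 + 10\right)\right) = 24 \left(-70 + 8\right) = 24 \left(-62\right) = -1488$)
$\sqrt{14122 + 4199} - m = \sqrt{14122 + 4199} - -1488 = \sqrt{18321} + 1488 = 1488 + \sqrt{18321}$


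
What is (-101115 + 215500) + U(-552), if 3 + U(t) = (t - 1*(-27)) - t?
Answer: 114409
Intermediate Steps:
U(t) = 24 (U(t) = -3 + ((t - 1*(-27)) - t) = -3 + ((t + 27) - t) = -3 + ((27 + t) - t) = -3 + 27 = 24)
(-101115 + 215500) + U(-552) = (-101115 + 215500) + 24 = 114385 + 24 = 114409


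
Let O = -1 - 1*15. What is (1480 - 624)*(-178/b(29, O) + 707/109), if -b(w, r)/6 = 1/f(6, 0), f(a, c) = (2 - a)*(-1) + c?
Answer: 35031800/327 ≈ 1.0713e+5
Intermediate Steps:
f(a, c) = -2 + a + c (f(a, c) = (-2 + a) + c = -2 + a + c)
O = -16 (O = -1 - 15 = -16)
b(w, r) = -3/2 (b(w, r) = -6/(-2 + 6 + 0) = -6/4 = -6*¼ = -3/2)
(1480 - 624)*(-178/b(29, O) + 707/109) = (1480 - 624)*(-178/(-3/2) + 707/109) = 856*(-178*(-⅔) + 707*(1/109)) = 856*(356/3 + 707/109) = 856*(40925/327) = 35031800/327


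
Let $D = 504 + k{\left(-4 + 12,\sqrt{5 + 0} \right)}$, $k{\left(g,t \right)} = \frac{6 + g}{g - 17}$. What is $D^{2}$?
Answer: $\frac{20448484}{81} \approx 2.5245 \cdot 10^{5}$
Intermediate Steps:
$k{\left(g,t \right)} = \frac{6 + g}{-17 + g}$
$D = \frac{4522}{9}$ ($D = 504 + \frac{6 + \left(-4 + 12\right)}{-17 + \left(-4 + 12\right)} = 504 + \frac{6 + 8}{-17 + 8} = 504 + \frac{1}{-9} \cdot 14 = 504 - \frac{14}{9} = \frac{4522}{9} \approx 502.44$)
$D^{2} = \left(\frac{4522}{9}\right)^{2} = \frac{20448484}{81}$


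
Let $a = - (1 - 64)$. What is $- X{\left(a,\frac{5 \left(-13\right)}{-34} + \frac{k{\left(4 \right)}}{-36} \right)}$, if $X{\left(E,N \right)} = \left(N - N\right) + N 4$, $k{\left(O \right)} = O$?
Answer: $- \frac{1102}{153} \approx -7.2026$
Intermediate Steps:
$a = 63$ ($a = - (1 - 64) = \left(-1\right) \left(-63\right) = 63$)
$X{\left(E,N \right)} = 4 N$ ($X{\left(E,N \right)} = 0 + 4 N = 4 N$)
$- X{\left(a,\frac{5 \left(-13\right)}{-34} + \frac{k{\left(4 \right)}}{-36} \right)} = - 4 \left(\frac{5 \left(-13\right)}{-34} + \frac{4}{-36}\right) = - 4 \left(\left(-65\right) \left(- \frac{1}{34}\right) + 4 \left(- \frac{1}{36}\right)\right) = - 4 \left(\frac{65}{34} - \frac{1}{9}\right) = - \frac{4 \cdot 551}{306} = \left(-1\right) \frac{1102}{153} = - \frac{1102}{153}$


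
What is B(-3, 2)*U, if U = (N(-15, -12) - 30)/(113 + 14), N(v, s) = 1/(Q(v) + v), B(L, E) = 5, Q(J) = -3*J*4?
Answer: -4949/4191 ≈ -1.1809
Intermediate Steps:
Q(J) = -12*J
N(v, s) = -1/(11*v) (N(v, s) = 1/(-12*v + v) = 1/(-11*v) = -1/(11*v))
U = -4949/20955 (U = (-1/11/(-15) - 30)/(113 + 14) = (-1/11*(-1/15) - 30)/127 = (1/165 - 30)*(1/127) = -4949/165*1/127 = -4949/20955 ≈ -0.23617)
B(-3, 2)*U = 5*(-4949/20955) = -4949/4191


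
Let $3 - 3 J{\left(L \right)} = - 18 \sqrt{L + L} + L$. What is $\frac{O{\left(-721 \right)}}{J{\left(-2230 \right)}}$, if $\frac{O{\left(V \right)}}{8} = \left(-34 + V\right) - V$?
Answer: $- \frac{1822128}{6431329} + \frac{29376 i \sqrt{1115}}{6431329} \approx -0.28332 + 0.15252 i$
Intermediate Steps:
$O{\left(V \right)} = -272$ ($O{\left(V \right)} = 8 \left(\left(-34 + V\right) - V\right) = 8 \left(-34\right) = -272$)
$J{\left(L \right)} = 1 - \frac{L}{3} + 6 \sqrt{2} \sqrt{L}$ ($J{\left(L \right)} = 1 - \frac{- 18 \sqrt{L + L} + L}{3} = 1 - \frac{- 18 \sqrt{2 L} + L}{3} = 1 - \frac{- 18 \sqrt{2} \sqrt{L} + L}{3} = 1 - \frac{L - 18 \sqrt{2} \sqrt{L}}{3} = 1 + \left(- \frac{L}{3} + 6 \sqrt{2} \sqrt{L}\right) = 1 - \frac{L}{3} + 6 \sqrt{2} \sqrt{L}$)
$\frac{O{\left(-721 \right)}}{J{\left(-2230 \right)}} = - \frac{272}{1 - - \frac{2230}{3} + 6 \sqrt{2} \sqrt{-2230}} = - \frac{272}{1 + \frac{2230}{3} + 6 \sqrt{2} i \sqrt{2230}} = - \frac{272}{1 + \frac{2230}{3} + 12 i \sqrt{1115}} = - \frac{272}{\frac{2233}{3} + 12 i \sqrt{1115}}$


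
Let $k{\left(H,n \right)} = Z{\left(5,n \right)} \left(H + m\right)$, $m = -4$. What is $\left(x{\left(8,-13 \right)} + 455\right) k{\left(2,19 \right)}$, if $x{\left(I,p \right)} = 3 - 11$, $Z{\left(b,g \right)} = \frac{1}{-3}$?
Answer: $298$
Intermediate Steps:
$Z{\left(b,g \right)} = - \frac{1}{3}$
$x{\left(I,p \right)} = -8$ ($x{\left(I,p \right)} = 3 - 11 = -8$)
$k{\left(H,n \right)} = \frac{4}{3} - \frac{H}{3}$ ($k{\left(H,n \right)} = - \frac{H - 4}{3} = - \frac{-4 + H}{3} = \frac{4}{3} - \frac{H}{3}$)
$\left(x{\left(8,-13 \right)} + 455\right) k{\left(2,19 \right)} = \left(-8 + 455\right) \left(\frac{4}{3} - \frac{2}{3}\right) = 447 \left(\frac{4}{3} - \frac{2}{3}\right) = 447 \cdot \frac{2}{3} = 298$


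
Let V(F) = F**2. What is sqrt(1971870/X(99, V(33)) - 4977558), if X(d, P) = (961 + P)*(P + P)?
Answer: I*sqrt(911196166435530)/13530 ≈ 2231.0*I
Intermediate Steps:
X(d, P) = 2*P*(961 + P) (X(d, P) = (961 + P)*(2*P) = 2*P*(961 + P))
sqrt(1971870/X(99, V(33)) - 4977558) = sqrt(1971870/((2*33**2*(961 + 33**2))) - 4977558) = sqrt(1971870/((2*1089*(961 + 1089))) - 4977558) = sqrt(1971870/((2*1089*2050)) - 4977558) = sqrt(1971870/4464900 - 4977558) = sqrt(1971870*(1/4464900) - 4977558) = sqrt(65729/148830 - 4977558) = sqrt(-740809891411/148830) = I*sqrt(911196166435530)/13530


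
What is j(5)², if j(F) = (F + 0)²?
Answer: 625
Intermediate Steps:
j(F) = F²
j(5)² = (5²)² = 25² = 625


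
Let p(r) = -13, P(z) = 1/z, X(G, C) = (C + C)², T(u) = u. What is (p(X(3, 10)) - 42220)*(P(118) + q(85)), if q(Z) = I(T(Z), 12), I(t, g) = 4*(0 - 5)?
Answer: 99627647/118 ≈ 8.4430e+5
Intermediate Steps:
X(G, C) = 4*C² (X(G, C) = (2*C)² = 4*C²)
I(t, g) = -20 (I(t, g) = 4*(-5) = -20)
q(Z) = -20
(p(X(3, 10)) - 42220)*(P(118) + q(85)) = (-13 - 42220)*(1/118 - 20) = -42233*(1/118 - 20) = -42233*(-2359/118) = 99627647/118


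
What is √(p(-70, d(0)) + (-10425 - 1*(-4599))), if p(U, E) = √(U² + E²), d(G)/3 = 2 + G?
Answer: √(-5826 + 2*√1234) ≈ 75.867*I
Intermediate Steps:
d(G) = 6 + 3*G (d(G) = 3*(2 + G) = 6 + 3*G)
p(U, E) = √(E² + U²)
√(p(-70, d(0)) + (-10425 - 1*(-4599))) = √(√((6 + 3*0)² + (-70)²) + (-10425 - 1*(-4599))) = √(√((6 + 0)² + 4900) + (-10425 + 4599)) = √(√(6² + 4900) - 5826) = √(√(36 + 4900) - 5826) = √(√4936 - 5826) = √(2*√1234 - 5826) = √(-5826 + 2*√1234)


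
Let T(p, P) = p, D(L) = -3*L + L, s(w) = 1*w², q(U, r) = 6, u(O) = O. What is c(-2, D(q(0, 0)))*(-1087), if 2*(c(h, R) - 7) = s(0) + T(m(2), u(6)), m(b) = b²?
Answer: -9783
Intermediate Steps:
s(w) = w²
D(L) = -2*L
c(h, R) = 9 (c(h, R) = 7 + (0² + 2²)/2 = 7 + (0 + 4)/2 = 7 + (½)*4 = 7 + 2 = 9)
c(-2, D(q(0, 0)))*(-1087) = 9*(-1087) = -9783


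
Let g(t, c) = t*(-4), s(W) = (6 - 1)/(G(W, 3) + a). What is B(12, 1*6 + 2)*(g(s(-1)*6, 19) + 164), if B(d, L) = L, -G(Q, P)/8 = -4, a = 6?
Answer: 24448/19 ≈ 1286.7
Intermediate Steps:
G(Q, P) = 32 (G(Q, P) = -8*(-4) = 32)
s(W) = 5/38 (s(W) = (6 - 1)/(32 + 6) = 5/38)
g(t, c) = -4*t
B(12, 1*6 + 2)*(g(s(-1)*6, 19) + 164) = (1*6 + 2)*(-10*6/19 + 164) = (6 + 2)*(-4*15/19 + 164) = 8*(-60/19 + 164) = 8*(3056/19) = 24448/19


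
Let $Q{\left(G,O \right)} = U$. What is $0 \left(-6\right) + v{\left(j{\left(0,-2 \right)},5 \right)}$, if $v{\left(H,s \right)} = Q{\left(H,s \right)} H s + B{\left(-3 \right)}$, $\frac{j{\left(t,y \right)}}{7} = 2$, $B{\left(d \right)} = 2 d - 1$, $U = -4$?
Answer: $-287$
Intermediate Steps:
$Q{\left(G,O \right)} = -4$
$B{\left(d \right)} = -1 + 2 d$
$j{\left(t,y \right)} = 14$ ($j{\left(t,y \right)} = 7 \cdot 2 = 14$)
$v{\left(H,s \right)} = -7 - 4 H s$ ($v{\left(H,s \right)} = - 4 H s + \left(-1 + 2 \left(-3\right)\right) = - 4 H s - 7 = -7 - 4 H s$)
$0 \left(-6\right) + v{\left(j{\left(0,-2 \right)},5 \right)} = 0 \left(-6\right) - \left(7 + 56 \cdot 5\right) = 0 - 287 = -287$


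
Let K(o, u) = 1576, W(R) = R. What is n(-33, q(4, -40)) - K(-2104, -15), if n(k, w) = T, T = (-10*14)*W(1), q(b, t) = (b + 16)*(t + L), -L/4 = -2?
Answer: -1716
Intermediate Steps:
L = 8 (L = -4*(-2) = 8)
q(b, t) = (8 + t)*(16 + b) (q(b, t) = (b + 16)*(t + 8) = (16 + b)*(8 + t) = (8 + t)*(16 + b))
T = -140 (T = -10*14*1 = -140*1 = -140)
n(k, w) = -140
n(-33, q(4, -40)) - K(-2104, -15) = -140 - 1*1576 = -140 - 1576 = -1716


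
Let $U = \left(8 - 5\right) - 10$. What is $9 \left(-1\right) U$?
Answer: $63$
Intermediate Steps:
$U = -7$ ($U = 3 - 10 = -7$)
$9 \left(-1\right) U = 9 \left(-1\right) \left(-7\right) = \left(-9\right) \left(-7\right) = 63$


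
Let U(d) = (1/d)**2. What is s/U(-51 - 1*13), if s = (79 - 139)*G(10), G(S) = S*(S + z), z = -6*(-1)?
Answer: -39321600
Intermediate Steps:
z = 6
G(S) = S*(6 + S) (G(S) = S*(S + 6) = S*(6 + S))
U(d) = d**(-2)
s = -9600 (s = (79 - 139)*(10*(6 + 10)) = -600*16 = -60*160 = -9600)
s/U(-51 - 1*13) = -9600*(-51 - 1*13)**2 = -9600*(-51 - 13)**2 = -9600/((-64)**(-2)) = -9600/1/4096 = -9600*4096 = -39321600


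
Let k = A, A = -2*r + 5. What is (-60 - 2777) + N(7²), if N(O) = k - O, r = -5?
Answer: -2871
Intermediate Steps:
A = 15 (A = -2*(-5) + 5 = 10 + 5 = 15)
k = 15
N(O) = 15 - O
(-60 - 2777) + N(7²) = (-60 - 2777) + (15 - 1*7²) = -2837 + (15 - 1*49) = -2837 + (15 - 49) = -2837 - 34 = -2871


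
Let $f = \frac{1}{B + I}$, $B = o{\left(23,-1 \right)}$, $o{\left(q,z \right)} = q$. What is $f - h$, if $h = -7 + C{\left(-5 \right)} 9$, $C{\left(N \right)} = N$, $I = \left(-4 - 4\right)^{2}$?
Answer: $\frac{4525}{87} \approx 52.011$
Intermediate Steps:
$B = 23$
$I = 64$ ($I = \left(-8\right)^{2} = 64$)
$f = \frac{1}{87}$ ($f = \frac{1}{23 + 64} = \frac{1}{87} \approx 0.011494$)
$h = -52$ ($h = -7 - 45 = -52$)
$f - h = \frac{1}{87} - -52 = \frac{1}{87} + 52 = \frac{4525}{87}$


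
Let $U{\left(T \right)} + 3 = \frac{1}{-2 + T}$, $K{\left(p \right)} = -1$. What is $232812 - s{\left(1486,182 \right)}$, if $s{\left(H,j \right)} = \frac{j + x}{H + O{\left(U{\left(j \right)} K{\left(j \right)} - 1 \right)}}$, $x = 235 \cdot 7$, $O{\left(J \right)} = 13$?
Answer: $\frac{348983361}{1499} \approx 2.3281 \cdot 10^{5}$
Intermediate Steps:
$U{\left(T \right)} = -3 + \frac{1}{-2 + T}$
$x = 1645$
$s{\left(H,j \right)} = \frac{1645 + j}{13 + H}$ ($s{\left(H,j \right)} = \frac{j + 1645}{H + 13} = \frac{1645 + j}{13 + H}$)
$232812 - s{\left(1486,182 \right)} = 232812 - \frac{1645 + 182}{13 + 1486} = 232812 - \frac{1}{1499} \cdot 1827 = 232812 - \frac{1827}{1499} = \frac{348983361}{1499}$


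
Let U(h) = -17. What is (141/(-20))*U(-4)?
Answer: 2397/20 ≈ 119.85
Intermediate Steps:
(141/(-20))*U(-4) = (141/(-20))*(-17) = (141*(-1/20))*(-17) = -141/20*(-17) = 2397/20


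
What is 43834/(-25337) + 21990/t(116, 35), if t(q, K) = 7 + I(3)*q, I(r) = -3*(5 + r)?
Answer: -678887648/70360849 ≈ -9.6487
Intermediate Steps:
I(r) = -15 - 3*r
t(q, K) = 7 - 24*q (t(q, K) = 7 + (-15 - 3*3)*q = 7 + (-15 - 9)*q = 7 - 24*q)
43834/(-25337) + 21990/t(116, 35) = 43834/(-25337) + 21990/(7 - 24*116) = 43834*(-1/25337) + 21990/(7 - 2784) = -43834/25337 + 21990/(-2777) = -43834/25337 + 21990*(-1/2777) = -43834/25337 - 21990/2777 = -678887648/70360849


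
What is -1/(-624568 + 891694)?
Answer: -1/267126 ≈ -3.7436e-6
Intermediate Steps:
-1/(-624568 + 891694) = -1/267126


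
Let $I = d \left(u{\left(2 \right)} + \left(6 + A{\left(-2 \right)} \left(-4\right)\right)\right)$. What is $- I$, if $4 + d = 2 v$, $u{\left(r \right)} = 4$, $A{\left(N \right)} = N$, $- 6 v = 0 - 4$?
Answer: $48$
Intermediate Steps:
$v = \frac{2}{3}$ ($v = - \frac{0 - 4}{6} = \left(- \frac{1}{6}\right) \left(-4\right) = \frac{2}{3} \approx 0.66667$)
$d = - \frac{8}{3}$ ($d = -4 + 2 \cdot \frac{2}{3} = -4 + \frac{4}{3} = - \frac{8}{3} \approx -2.6667$)
$I = -48$ ($I = - \frac{8 \left(4 + \left(6 - -8\right)\right)}{3} = - \frac{8 \left(4 + \left(6 + 8\right)\right)}{3} = - \frac{8 \left(4 + 14\right)}{3} = \left(- \frac{8}{3}\right) 18 = -48$)
$- I = \left(-1\right) \left(-48\right) = 48$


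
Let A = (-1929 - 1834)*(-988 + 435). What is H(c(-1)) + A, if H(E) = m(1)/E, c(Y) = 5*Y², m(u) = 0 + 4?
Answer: 10404699/5 ≈ 2.0809e+6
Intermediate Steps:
m(u) = 4
A = 2080939 (A = -3763*(-553) = 2080939)
H(E) = 4/E
H(c(-1)) + A = 4/((5*(-1)²)) + 2080939 = 4/((5*1)) + 2080939 = 4/5 + 2080939 = 4*(⅕) + 2080939 = ⅘ + 2080939 = 10404699/5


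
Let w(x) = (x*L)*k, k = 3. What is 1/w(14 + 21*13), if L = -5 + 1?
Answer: -1/3444 ≈ -0.00029036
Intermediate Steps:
L = -4
w(x) = -12*x (w(x) = (x*(-4))*3 = -4*x*3 = -12*x)
1/w(14 + 21*13) = 1/(-12*(14 + 21*13)) = 1/(-12*(14 + 273)) = 1/(-12*287) = 1/(-3444) = -1/3444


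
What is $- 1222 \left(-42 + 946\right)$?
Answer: $-1104688$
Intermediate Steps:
$- 1222 \left(-42 + 946\right) = \left(-1222\right) 904 = -1104688$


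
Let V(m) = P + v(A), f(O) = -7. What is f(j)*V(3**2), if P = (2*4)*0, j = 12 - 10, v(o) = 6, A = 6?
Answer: -42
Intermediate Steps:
j = 2
P = 0 (P = 8*0 = 0)
V(m) = 6 (V(m) = 0 + 6 = 6)
f(j)*V(3**2) = -7*6 = -42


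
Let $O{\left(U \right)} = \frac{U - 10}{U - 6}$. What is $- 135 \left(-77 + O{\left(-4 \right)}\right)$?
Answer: $10206$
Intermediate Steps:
$O{\left(U \right)} = \frac{-10 + U}{-6 + U}$
$- 135 \left(-77 + O{\left(-4 \right)}\right) = - 135 \left(-77 + \frac{-10 - 4}{-6 - 4}\right) = - 135 \left(-77 + \frac{1}{-10} \left(-14\right)\right) = - 135 \left(-77 - - \frac{7}{5}\right) = - 135 \left(-77 + \frac{7}{5}\right) = \left(-135\right) \left(- \frac{378}{5}\right) = 10206$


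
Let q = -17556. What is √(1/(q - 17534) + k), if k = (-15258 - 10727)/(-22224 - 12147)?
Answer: √1009804669285290/36547830 ≈ 0.86948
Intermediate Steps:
k = 25985/34371 (k = -25985/(-34371) = -25985*(-1/34371) = 25985/34371 ≈ 0.75601)
√(1/(q - 17534) + k) = √(1/(-17556 - 17534) + 25985/34371) = √(1/(-35090) + 25985/34371) = √(-1/35090 + 25985/34371) = √(911779279/1206078390) = √1009804669285290/36547830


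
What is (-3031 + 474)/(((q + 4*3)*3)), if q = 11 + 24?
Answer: -2557/141 ≈ -18.135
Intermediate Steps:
q = 35
(-3031 + 474)/(((q + 4*3)*3)) = (-3031 + 474)/(((35 + 4*3)*3)) = -2557*1/(3*(35 + 12)) = -2557/(47*3) = -2557/141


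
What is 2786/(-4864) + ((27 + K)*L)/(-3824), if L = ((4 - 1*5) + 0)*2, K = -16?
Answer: -329583/581248 ≈ -0.56703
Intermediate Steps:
L = -2 (L = ((4 - 5) + 0)*2 = (-1 + 0)*2 = -1*2 = -2)
2786/(-4864) + ((27 + K)*L)/(-3824) = 2786/(-4864) + ((27 - 16)*(-2))/(-3824) = 2786*(-1/4864) + (11*(-2))*(-1/3824) = -1393/2432 - 22*(-1/3824) = -1393/2432 + 11/1912 = -329583/581248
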